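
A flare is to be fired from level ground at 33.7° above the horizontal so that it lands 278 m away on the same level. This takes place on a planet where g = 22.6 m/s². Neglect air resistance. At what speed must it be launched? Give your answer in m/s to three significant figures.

On level ground R = v₀² sin 2θ / g ⇒ v₀ = √(gR / sin 2θ).
v₀ = √(22.6 × 278 / sin 67.40°) = √(6283 / 0.9232) = √6805.4 = 82.49 m/s.

82.5 m/s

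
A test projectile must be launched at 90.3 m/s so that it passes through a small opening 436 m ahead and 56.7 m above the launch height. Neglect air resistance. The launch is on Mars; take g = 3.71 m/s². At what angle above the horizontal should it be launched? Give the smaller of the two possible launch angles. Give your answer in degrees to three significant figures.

13.2°

Trajectory: y = x tanθ − g x² (1 + tan²θ)/(2v₀²). With x = 436, y = 56.7, v₀ = 90.3, g = 3.71:
43.25 tan²θ − 436 tanθ + (99.95) = 0.
tanθ = [436 ± √(436² − 4 × 43.25 × (99.95))] / (2 × 43.25) = (436 ± 415.7) / 86.49, giving tanθ = 0.2347 or 9.847.
θ = 13.21° or 84.20°; the smaller is 13.21°.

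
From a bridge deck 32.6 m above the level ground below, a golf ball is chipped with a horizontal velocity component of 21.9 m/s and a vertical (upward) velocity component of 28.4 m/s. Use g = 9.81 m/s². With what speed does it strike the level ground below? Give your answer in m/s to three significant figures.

Vertical motion (up positive, ground at y = 0): 4.905 t² − (28.40) t − 32.6 = 0, so t = (28.40 + √(28.40² + 2·9.81·32.6)) / 9.81 = (28.40 + 38.03) / 9.81 = 6.772 s.
Vertical velocity at impact: v_y = v_y0 − g t = 28.40 − 9.81 × 6.772 = −38.03 m/s.
Speed: |v| = √(vₓ² + v_y²) = √(21.90² + 38.03²) = 43.88 m/s.

43.9 m/s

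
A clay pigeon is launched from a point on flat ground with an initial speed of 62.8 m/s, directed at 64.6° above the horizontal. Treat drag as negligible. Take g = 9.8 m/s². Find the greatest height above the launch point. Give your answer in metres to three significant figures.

164 m

Components: vₓ = 62.80 cos 64.6° = 26.94 m/s, v_y0 = 62.80 sin 64.6° = 56.73 m/s.
At the apex v_y = 0, so H = v_y0²/(2g) = 56.73²/19.60 = 164.2 m.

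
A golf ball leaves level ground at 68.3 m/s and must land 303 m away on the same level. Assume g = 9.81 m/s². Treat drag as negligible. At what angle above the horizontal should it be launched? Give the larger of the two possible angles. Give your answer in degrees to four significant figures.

70.21°

R = v₀² sin 2θ / g gives sin 2θ = gR/v₀² = 9.81·303/68.3² = 0.6372.
2θ = 39.58° or 180° − 39.58° = 140.4°, so θ = 19.79° or 70.21°.
The larger angle is 70.21°.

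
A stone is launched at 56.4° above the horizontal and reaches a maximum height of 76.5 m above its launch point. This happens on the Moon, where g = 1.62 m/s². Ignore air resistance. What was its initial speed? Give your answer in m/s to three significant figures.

18.9 m/s

At the peak v_y = 0, so v_y0 = √(2gH) = √(2 × 1.62 × 76.5) = 15.74 m/s.
v_y0 = v₀ sin θ ⇒ v₀ = 15.74 / sin 56.4° = 18.90 m/s.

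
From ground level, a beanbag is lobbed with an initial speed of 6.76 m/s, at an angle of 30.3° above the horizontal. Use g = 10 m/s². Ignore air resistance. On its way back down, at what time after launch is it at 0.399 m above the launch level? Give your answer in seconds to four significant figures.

0.5322 s

Resolve: vₓ = 6.760 cos 30.3° = 5.837 m/s and v_y0 = 6.760 sin 30.3° = 3.411 m/s.
Set y = v_y0 t − ½ g t² = 0.399: 5.000 t² − 3.411 t + 0.399 = 0.
t = [3.411 ± √(3.411² − 2·10.0·0.399)] / 10.0 = (3.411 ± 1.911) / 10.0, so t = 0.1500 s or t = 0.5322 s.
The descending-branch root is 0.5322 s.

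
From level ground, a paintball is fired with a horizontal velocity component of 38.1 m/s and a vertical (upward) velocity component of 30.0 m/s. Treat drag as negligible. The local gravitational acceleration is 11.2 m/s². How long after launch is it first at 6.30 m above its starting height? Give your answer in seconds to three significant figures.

0.219 s

Height y(t) = 30.00 t − 5.600 t² = 6.30 gives 5.600 t² − 30.00 t + 6.30 = 0.
Quadratic formula: t = (30.00 ± √758.88) / 11.2 = (30.00 ± 27.55) / 11.2 → t = 0.2189 s or 5.138 s.
The first (ascending) time is 0.2189 s.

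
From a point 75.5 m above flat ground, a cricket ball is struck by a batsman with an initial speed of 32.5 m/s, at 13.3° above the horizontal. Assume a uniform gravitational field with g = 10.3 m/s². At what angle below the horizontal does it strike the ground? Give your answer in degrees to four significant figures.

Resolve: vₓ = 32.50 cos 13.3° = 31.63 m/s and v_y0 = 32.50 sin 13.3° = 7.477 m/s.
The projectile lands when y = 75.5 + (7.477) t − ½·10.3·t² = 0. Positive root: t = (7.477 + √(7.477² + 2·10.3·75.5)) / 10.3 = (7.477 + 40.14) / 10.3 = 4.623 s.
At impact: v_y = v_y0 − g t = −40.14 m/s; vₓ = 31.63 m/s.
Angle below horizontal: arctan(|v_y|/vₓ) = arctan(40.14/31.63) = 51.76°.

51.76°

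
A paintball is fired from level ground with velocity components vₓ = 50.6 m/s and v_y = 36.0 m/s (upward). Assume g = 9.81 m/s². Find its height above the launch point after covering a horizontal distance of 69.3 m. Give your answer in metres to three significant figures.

Time to reach x = 69.3 m: t = x/vₓ = 69.3/50.60 = 1.370 s.
Height: y = v_y0 t − ½ g t² = 36.00 × 1.370 − 4.905 × 1.370² = 49.30 − 9.200 = 40.10 m.

40.1 m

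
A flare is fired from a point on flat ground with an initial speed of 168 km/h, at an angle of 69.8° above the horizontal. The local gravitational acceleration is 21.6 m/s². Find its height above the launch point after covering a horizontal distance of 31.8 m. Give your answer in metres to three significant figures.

Convert: 168 km/h = 168/3.6 = 46.67 m/s.
Resolve: vₓ = 46.67 cos 69.8° = 16.11 m/s and v_y0 = 46.67 sin 69.8° = 43.80 m/s.
At x = 31.8 m, t = x/vₓ = 31.8/16.11 = 1.973 s.
Height: y = v_y0 t − ½ g t² = 43.80 × 1.973 − 10.80 × 1.973² = 86.43 − 42.06 = 44.37 m.

44.4 m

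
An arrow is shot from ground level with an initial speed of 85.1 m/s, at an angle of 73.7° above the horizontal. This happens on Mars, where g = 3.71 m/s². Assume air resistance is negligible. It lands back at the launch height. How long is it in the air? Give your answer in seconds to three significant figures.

vₓ = 85.10 cos 73.7° = 23.88 m/s; v_y0 = 85.10 sin 73.7° = 81.68 m/s.
Time of flight on level ground: T = 2 v_y0 / g = 2 × 81.68 / 3.71 = 44.03 s.

44.0 s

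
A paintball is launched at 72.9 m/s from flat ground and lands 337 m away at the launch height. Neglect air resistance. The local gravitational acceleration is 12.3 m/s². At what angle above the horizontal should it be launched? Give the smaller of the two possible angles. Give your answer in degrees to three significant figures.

25.6°

Level-ground range R = v₀² sin(2θ)/g ⇒ sin(2θ) = gR/v₀² = 12.3 × 337 / 72.9² = 0.7800.
2θ = 51.26° or 180° − 51.26° = 128.7°, so θ = 25.63° or 64.37°.
The smaller angle is 25.63°.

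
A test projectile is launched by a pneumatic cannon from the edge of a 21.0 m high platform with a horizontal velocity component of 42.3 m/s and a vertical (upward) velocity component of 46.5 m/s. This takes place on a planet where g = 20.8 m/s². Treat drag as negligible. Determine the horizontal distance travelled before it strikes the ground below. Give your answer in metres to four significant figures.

With up positive and y = 0 at the ground: y(t) = 21.0 + (46.50) t − 10.40 t². Setting y = 0 and taking the positive root: t = [46.50 + √(46.50² + 2·20.8·21.0)] / 20.8 = (46.50 + 55.10) / 20.8 = 4.885 s.
Horizontal distance: R = vₓ t = 42.30 × 4.885 = 206.6 m.

206.6 m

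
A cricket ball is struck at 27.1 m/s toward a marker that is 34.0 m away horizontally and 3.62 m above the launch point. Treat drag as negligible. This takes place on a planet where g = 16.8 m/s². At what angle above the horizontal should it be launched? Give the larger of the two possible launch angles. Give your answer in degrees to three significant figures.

62.3°

Trajectory: y = x tanθ − g x² (1 + tan²θ)/(2v₀²). With x = 34.0, y = 3.62, v₀ = 27.1, g = 16.8:
13.22 tan²θ − 34.0 tanθ + (16.84) = 0.
tanθ = [34.0 ± √(34.0² − 4 × 13.22 × (16.84))] / (2 × 13.22) = (34.0 ± 16.29) / 26.44, giving tanθ = 0.6698 or 1.902.
θ = 33.82° or 62.26°; the larger is 62.26°.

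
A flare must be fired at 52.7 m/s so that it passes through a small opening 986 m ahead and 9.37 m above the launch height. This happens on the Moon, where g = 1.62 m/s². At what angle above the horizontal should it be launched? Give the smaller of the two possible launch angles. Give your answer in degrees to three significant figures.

18.2°

Trajectory: y = x tanθ − g x² (1 + tan²θ)/(2v₀²). With x = 986, y = 9.37, v₀ = 52.7, g = 1.62:
283.5 tan²θ − 986 tanθ + (292.9) = 0.
tanθ = [986 ± √(986² − 4 × 283.5 × (292.9))] / (2 × 283.5) = (986 ± 800.0) / 567.1, giving tanθ = 0.3280 or 3.149.
θ = 18.16° or 72.38°; the smaller is 18.16°.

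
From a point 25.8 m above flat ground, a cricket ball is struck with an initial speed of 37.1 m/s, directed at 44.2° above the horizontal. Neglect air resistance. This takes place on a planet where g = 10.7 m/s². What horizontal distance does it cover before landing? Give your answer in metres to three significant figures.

151 m

Resolve: vₓ = 37.10 cos 44.2° = 26.60 m/s and v_y0 = 37.10 sin 44.2° = 25.86 m/s.
The projectile lands when y = 25.8 + (25.86) t − ½·10.7·t² = 0. Positive root: t = (25.86 + √(25.86² + 2·10.7·25.8)) / 10.7 = (25.86 + 34.94) / 10.7 = 5.683 s.
Horizontal distance: R = vₓ t = 26.60 × 5.683 = 151.2 m.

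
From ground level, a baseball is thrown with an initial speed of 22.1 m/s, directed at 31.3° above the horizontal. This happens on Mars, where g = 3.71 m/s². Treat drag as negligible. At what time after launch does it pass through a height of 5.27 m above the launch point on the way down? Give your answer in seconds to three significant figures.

Horizontal component vₓ = 22.10 cos 31.3° = 18.88 m/s; vertical v_y0 = 22.10 sin 31.3° = 11.48 m/s.
Set y = v_y0 t − ½ g t² = 5.27: 1.855 t² − 11.48 t + 5.27 = 0.
Quadratic formula: t = (11.48 ± √92.719) / 3.71 = (11.48 ± 9.629) / 3.71 → t = 0.4993 s or 5.690 s.
The descending-branch root is 5.690 s.

5.69 s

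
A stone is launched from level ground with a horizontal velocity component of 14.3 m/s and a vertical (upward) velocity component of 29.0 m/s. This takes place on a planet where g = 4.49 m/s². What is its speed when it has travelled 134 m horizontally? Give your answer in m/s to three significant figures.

At x = 134 m, t = x/vₓ = 134/14.30 = 9.371 s.
Vertical velocity there: v_y = v_y0 − g t = 29.00 − 4.49 × 9.371 = −13.07 m/s.
Speed: √(vₓ² + v_y²) = √(14.30² + 13.07²) = 19.38 m/s.

19.4 m/s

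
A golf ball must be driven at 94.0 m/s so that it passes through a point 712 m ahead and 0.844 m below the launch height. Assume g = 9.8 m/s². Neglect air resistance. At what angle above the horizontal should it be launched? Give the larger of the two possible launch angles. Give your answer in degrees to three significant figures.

Trajectory: y = x tanθ − g x² (1 + tan²θ)/(2v₀²). With x = 712, y = −0.844, v₀ = 94.0, g = 9.80:
281.1 tan²θ − 712 tanθ + (280.3) = 0.
tanθ = [712 ± √(712² − 4 × 281.1 × (280.3))] / (2 × 281.1) = (712 ± 437.9) / 562.3, giving tanθ = 0.4875 or 2.045.
θ = 25.99° or 63.94°; the larger is 63.94°.

63.9°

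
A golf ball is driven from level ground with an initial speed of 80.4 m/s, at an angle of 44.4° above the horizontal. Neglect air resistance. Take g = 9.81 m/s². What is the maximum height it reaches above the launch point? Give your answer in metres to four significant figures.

vₓ = 80.40 cos 44.4° = 57.44 m/s; v_y0 = 80.40 sin 44.4° = 56.25 m/s.
Peak height H = v_y0² / (2g) = 3164.4 / 19.62 = 161.3 m.

161.3 m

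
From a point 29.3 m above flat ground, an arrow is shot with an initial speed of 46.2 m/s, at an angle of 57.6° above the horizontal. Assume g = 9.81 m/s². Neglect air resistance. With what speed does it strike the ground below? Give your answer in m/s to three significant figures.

52.1 m/s

Components: vₓ = 46.20 cos 57.6° = 24.76 m/s, v_y0 = 46.20 sin 57.6° = 39.01 m/s.
With up positive and y = 0 at the ground: y(t) = 29.3 + (39.01) t − 4.905 t². Setting y = 0 and taking the positive root: t = [39.01 + √(39.01² + 2·9.81·29.3)] / 9.81 = (39.01 + 45.79) / 9.81 = 8.644 s.
Vertical velocity at impact: v_y = v_y0 − g t = 39.01 − 9.81 × 8.644 = −45.79 m/s.
Speed: |v| = √(vₓ² + v_y²) = √(24.76² + 45.79²) = 52.05 m/s.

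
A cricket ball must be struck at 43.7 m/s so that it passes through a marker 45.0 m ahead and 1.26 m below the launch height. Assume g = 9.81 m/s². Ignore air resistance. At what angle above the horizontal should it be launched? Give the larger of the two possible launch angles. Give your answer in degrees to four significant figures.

Trajectory: y = x tanθ − g x² (1 + tan²θ)/(2v₀²). With x = 45.0, y = −1.26, v₀ = 43.7, g = 9.81:
5.201 tan²θ − 45.0 tanθ + (3.941) = 0.
tanθ = [45.0 ± √(45.0² − 4 × 5.201 × (3.941))] / (2 × 5.201) = (45.0 ± 44.08) / 10.40, giving tanθ = 0.08849 or 8.563.
θ = 5.057° or 83.34°; the larger is 83.34°.

83.34°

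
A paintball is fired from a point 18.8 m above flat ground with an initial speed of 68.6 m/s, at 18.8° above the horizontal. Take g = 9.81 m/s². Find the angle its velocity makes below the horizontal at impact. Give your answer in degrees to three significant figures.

vₓ = 68.60 cos 18.8° = 64.94 m/s; v_y0 = 68.60 sin 18.8° = 22.11 m/s.
The projectile lands when y = 18.8 + (22.11) t − ½·9.81·t² = 0. Positive root: t = (22.11 + √(22.11² + 2·9.81·18.8)) / 9.81 = (22.11 + 29.28) / 9.81 = 5.239 s.
At impact: v_y = v_y0 − g t = −29.28 m/s; vₓ = 64.94 m/s.
Angle below horizontal: arctan(|v_y|/vₓ) = arctan(29.28/64.94) = 24.27°.

24.3°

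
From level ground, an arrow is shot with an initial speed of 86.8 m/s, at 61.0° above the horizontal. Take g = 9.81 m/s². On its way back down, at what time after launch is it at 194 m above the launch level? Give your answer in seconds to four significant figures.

vₓ = 86.80 cos 61.0° = 42.08 m/s; v_y0 = 86.80 sin 61.0° = 75.92 m/s.
Require v_y0 t − ½ g t² = 194, i.e. 4.905 t² − 75.92 t + 194 = 0.
t = [75.92 ± √(75.92² − 2·9.81·194)] / 9.81 = (75.92 ± 44.24) / 9.81, so t = 3.229 s or t = 12.25 s.
The descending-branch root is 12.25 s.

12.25 s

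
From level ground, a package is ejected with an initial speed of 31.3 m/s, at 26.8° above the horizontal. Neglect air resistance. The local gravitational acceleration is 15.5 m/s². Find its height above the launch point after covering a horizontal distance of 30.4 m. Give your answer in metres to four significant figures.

Resolve: vₓ = 31.30 cos 26.8° = 27.94 m/s and v_y0 = 31.30 sin 26.8° = 14.11 m/s.
x = vₓ t ⇒ t = 30.4/27.94 = 1.088 s.
Height: y = v_y0 t − ½ g t² = 14.11 × 1.088 − 7.750 × 1.088² = 15.36 − 9.176 = 6.180 m.

6.180 m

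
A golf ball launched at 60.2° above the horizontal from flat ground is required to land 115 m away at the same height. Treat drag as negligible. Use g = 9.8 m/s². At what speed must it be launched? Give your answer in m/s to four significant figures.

On level ground R = v₀² sin 2θ / g ⇒ v₀ = √(gR / sin 2θ).
v₀ = √(9.80 × 115 / sin 120.4°) = √(1127 / 0.8625) = √1306.6 = 36.15 m/s.

36.15 m/s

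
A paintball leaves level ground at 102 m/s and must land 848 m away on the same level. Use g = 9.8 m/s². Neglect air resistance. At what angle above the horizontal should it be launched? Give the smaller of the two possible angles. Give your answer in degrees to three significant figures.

26.5°

Level-ground range R = v₀² sin(2θ)/g ⇒ sin(2θ) = gR/v₀² = 9.80 × 848 / 102² = 0.7988.
2θ = 53.01° or 180° − 53.01° = 127.0°, so θ = 26.51° or 63.49°.
The smaller angle is 26.51°.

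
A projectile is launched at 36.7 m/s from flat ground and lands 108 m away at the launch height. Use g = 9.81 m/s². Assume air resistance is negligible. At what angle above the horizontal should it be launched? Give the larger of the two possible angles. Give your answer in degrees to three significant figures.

R = v₀² sin 2θ / g gives sin 2θ = gR/v₀² = 9.81·108/36.7² = 0.7866.
2θ = 51.87° or 180° − 51.87° = 128.1°, so θ = 25.94° or 64.06°.
The larger angle is 64.06°.

64.1°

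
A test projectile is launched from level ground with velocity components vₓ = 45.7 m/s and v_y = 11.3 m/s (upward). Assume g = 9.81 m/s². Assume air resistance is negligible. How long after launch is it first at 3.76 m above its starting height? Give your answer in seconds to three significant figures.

0.403 s

Height y(t) = 11.30 t − 4.905 t² = 3.76 gives 4.905 t² − 11.30 t + 3.76 = 0.
t = [11.30 ± √(11.30² − 2·9.81·3.76)] / 9.81 = (11.30 ± 7.343) / 9.81, so t = 0.4034 s or t = 1.900 s.
The first (ascending) time is 0.4034 s.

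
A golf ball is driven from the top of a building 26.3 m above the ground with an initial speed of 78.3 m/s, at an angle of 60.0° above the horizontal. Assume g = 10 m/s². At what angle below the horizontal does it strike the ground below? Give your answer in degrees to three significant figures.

61.3°

Horizontal component vₓ = 78.30 cos 60.0° = 39.15 m/s; vertical v_y0 = 78.30 sin 60.0° = 67.81 m/s.
Vertical motion (up positive, ground at y = 0): 5.000 t² − (67.81) t − 26.3 = 0, so t = (67.81 + √(67.81² + 2·10.0·26.3)) / 10.0 = (67.81 + 71.58) / 10.0 = 13.94 s.
At impact: v_y = v_y0 − g t = −71.58 m/s; vₓ = 39.15 m/s.
Angle below horizontal: arctan(|v_y|/vₓ) = arctan(71.58/39.15) = 61.33°.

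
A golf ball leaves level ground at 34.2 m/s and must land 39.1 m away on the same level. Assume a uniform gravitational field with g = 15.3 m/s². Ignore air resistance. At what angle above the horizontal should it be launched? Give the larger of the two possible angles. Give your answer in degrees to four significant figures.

Level-ground range R = v₀² sin(2θ)/g ⇒ sin(2θ) = gR/v₀² = 15.3 × 39.1 / 34.2² = 0.5115.
2θ = 30.76° or 180° − 30.76° = 149.2°, so θ = 15.38° or 74.62°.
The larger angle is 74.62°.

74.62°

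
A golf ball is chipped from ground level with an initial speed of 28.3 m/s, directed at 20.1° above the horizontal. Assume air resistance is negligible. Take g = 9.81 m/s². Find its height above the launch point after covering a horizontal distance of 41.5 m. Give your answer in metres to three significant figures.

Horizontal component vₓ = 28.30 cos 20.1° = 26.58 m/s; vertical v_y0 = 28.30 sin 20.1° = 9.726 m/s.
At x = 41.5 m, t = x/vₓ = 41.5/26.58 = 1.562 s.
Height: y = v_y0 t − ½ g t² = 9.726 × 1.562 − 4.905 × 1.562² = 15.19 − 11.96 = 3.226 m.

3.23 m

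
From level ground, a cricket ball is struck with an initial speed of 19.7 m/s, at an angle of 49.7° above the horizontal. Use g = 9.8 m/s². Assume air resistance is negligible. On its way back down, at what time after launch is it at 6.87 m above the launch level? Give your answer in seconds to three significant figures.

Horizontal component vₓ = 19.70 cos 49.7° = 12.74 m/s; vertical v_y0 = 19.70 sin 49.7° = 15.02 m/s.
Height y(t) = 15.02 t − 4.900 t² = 6.87 gives 4.900 t² − 15.02 t + 6.87 = 0.
t = [15.02 ± √(15.02² − 2·9.80·6.87)] / 9.80 = (15.02 ± 9.544) / 9.80, so t = 0.5593 s or t = 2.507 s.
The descending-branch root is 2.507 s.

2.51 s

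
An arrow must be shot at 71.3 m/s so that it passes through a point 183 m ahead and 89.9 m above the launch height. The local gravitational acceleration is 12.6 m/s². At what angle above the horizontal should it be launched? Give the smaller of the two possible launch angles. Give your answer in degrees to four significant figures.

42.08°

Trajectory: y = x tanθ − g x² (1 + tan²θ)/(2v₀²). With x = 183, y = 89.9, v₀ = 71.3, g = 12.6:
41.50 tan²θ − 183 tanθ + (131.4) = 0.
tanθ = [183 ± √(183² − 4 × 41.50 × (131.4))] / (2 × 41.50) = (183 ± 108.1) / 83.00, giving tanθ = 0.9029 or 3.507.
θ = 42.08° or 74.08°; the smaller is 42.08°.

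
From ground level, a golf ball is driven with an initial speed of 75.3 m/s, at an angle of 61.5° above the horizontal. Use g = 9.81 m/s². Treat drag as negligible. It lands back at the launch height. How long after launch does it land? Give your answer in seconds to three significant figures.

Resolve: vₓ = 75.30 cos 61.5° = 35.93 m/s and v_y0 = 75.30 sin 61.5° = 66.17 m/s.
Time of flight on level ground: T = 2 v_y0 / g = 2 × 66.17 / 9.81 = 13.49 s.

13.5 s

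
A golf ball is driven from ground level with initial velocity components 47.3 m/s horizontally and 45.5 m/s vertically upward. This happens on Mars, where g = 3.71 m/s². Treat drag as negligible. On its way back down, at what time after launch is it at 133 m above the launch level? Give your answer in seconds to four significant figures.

Height y(t) = 45.50 t − 1.855 t² = 133 gives 1.855 t² − 45.50 t + 133 = 0.
Quadratic formula: t = (45.50 ± √1083.4) / 3.71 = (45.50 ± 32.91) / 3.71 → t = 3.392 s or 21.14 s.
The descending-branch root is 21.14 s.

21.14 s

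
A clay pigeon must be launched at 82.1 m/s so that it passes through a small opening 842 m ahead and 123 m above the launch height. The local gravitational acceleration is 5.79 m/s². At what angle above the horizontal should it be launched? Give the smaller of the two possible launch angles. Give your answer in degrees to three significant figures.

33.8°

Trajectory: y = x tanθ − g x² (1 + tan²θ)/(2v₀²). With x = 842, y = 123, v₀ = 82.1, g = 5.79:
304.5 tan²θ − 842 tanθ + (427.5) = 0.
tanθ = [842 ± √(842² − 4 × 304.5 × (427.5))] / (2 × 304.5) = (842 ± 433.9) / 609.0, giving tanθ = 0.6701 or 2.095.
θ = 33.83° or 64.48°; the smaller is 33.83°.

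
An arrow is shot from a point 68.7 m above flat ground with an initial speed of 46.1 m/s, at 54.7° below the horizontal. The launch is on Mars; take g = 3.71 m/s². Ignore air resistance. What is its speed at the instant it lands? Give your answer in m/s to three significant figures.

51.3 m/s

Components: vₓ = 46.10 cos 54.7° = 26.64 m/s, v_y0 = −37.62 m/s (downward).
The projectile lands when y = 68.7 + (−37.62) t − ½·3.71·t² = 0. Positive root: t = (−37.62 + √(37.62² + 2·3.71·68.7)) / 3.71 = (−37.62 + 43.88) / 3.71 = 1.686 s.
Vertical velocity at impact: v_y = v_y0 − g t = −37.62 − 3.71 × 1.686 = −43.88 m/s.
Speed: |v| = √(vₓ² + v_y²) = √(26.64² + 43.88²) = 51.33 m/s.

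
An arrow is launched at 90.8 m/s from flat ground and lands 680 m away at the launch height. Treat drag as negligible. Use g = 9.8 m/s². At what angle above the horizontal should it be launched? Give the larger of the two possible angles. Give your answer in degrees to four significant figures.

From R = (v₀²/g) sin 2θ: sin 2θ = 9.80 × 680 / 8244.6 = 0.8083.
2θ = 53.93° or 180° − 53.93° = 126.1°, so θ = 26.96° or 63.04°.
The larger angle is 63.04°.

63.04°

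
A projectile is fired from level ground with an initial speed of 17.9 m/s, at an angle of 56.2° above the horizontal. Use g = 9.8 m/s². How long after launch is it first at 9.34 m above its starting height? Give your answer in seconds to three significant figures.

Horizontal component vₓ = 17.90 cos 56.2° = 9.958 m/s; vertical v_y0 = 17.90 sin 56.2° = 14.87 m/s.
Require v_y0 t − ½ g t² = 9.34, i.e. 4.900 t² − 14.87 t + 9.34 = 0.
Quadratic formula: t = (14.87 ± √38.190) / 9.80 = (14.87 ± 6.180) / 9.80 → t = 0.8872 s or 2.148 s.
The first (ascending) time is 0.8872 s.

0.887 s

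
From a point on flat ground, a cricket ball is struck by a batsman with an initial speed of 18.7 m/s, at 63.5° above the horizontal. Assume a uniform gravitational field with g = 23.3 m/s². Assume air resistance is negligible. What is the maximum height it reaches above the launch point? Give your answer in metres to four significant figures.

6.010 m

Resolve: vₓ = 18.70 cos 63.5° = 8.344 m/s and v_y0 = 18.70 sin 63.5° = 16.74 m/s.
At the apex v_y = 0, so H = v_y0²/(2g) = 16.74²/46.60 = 6.010 m.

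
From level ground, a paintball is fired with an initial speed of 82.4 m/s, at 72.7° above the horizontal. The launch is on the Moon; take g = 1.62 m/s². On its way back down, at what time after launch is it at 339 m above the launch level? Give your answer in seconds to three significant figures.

vₓ = 82.40 cos 72.7° = 24.50 m/s; v_y0 = 82.40 sin 72.7° = 78.67 m/s.
Set y = v_y0 t − ½ g t² = 339: 0.8100 t² − 78.67 t + 339 = 0.
Quadratic formula: t = (78.67 ± √5091.0) / 1.62 = (78.67 ± 71.35) / 1.62 → t = 4.519 s or 92.61 s.
The descending-branch root is 92.61 s.

92.6 s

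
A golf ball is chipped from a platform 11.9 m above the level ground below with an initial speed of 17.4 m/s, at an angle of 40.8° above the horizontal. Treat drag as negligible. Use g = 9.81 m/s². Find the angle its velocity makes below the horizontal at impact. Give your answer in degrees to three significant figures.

55.3°

Components: vₓ = 17.40 cos 40.8° = 13.17 m/s, v_y0 = 17.40 sin 40.8° = 11.37 m/s.
With up positive and y = 0 at the ground: y(t) = 11.9 + (11.37) t − 4.905 t². Setting y = 0 and taking the positive root: t = [11.37 + √(11.37² + 2·9.81·11.9)] / 9.81 = (11.37 + 19.05) / 9.81 = 3.100 s.
At impact: v_y = v_y0 − g t = −19.05 m/s; vₓ = 13.17 m/s.
Angle below horizontal: arctan(|v_y|/vₓ) = arctan(19.05/13.17) = 55.33°.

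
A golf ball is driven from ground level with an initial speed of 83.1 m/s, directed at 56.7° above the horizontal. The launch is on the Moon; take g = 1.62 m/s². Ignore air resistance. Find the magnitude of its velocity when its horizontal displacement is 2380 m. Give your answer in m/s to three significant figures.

48.0 m/s

Components: vₓ = 83.10 cos 56.7° = 45.62 m/s, v_y0 = 83.10 sin 56.7° = 69.46 m/s.
Time to reach x = 2380 m: t = x/vₓ = 2380/45.62 = 52.17 s.
Vertical velocity there: v_y = v_y0 − g t = 69.46 − 1.62 × 52.17 = −15.05 m/s.
Speed: √(vₓ² + v_y²) = √(45.62² + 15.05²) = 48.04 m/s.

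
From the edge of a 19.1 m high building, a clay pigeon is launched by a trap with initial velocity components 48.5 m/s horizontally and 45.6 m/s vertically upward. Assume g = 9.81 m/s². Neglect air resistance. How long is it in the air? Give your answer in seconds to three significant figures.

9.70 s

With up positive and y = 0 at the ground: y(t) = 19.1 + (45.60) t − 4.905 t². Setting y = 0 and taking the positive root: t = [45.60 + √(45.60² + 2·9.81·19.1)] / 9.81 = (45.60 + 49.54) / 9.81 = 9.698 s.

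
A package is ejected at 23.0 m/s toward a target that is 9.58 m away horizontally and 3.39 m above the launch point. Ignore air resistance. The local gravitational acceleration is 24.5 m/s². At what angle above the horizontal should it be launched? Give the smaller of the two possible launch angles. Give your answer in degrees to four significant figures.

34.12°

Trajectory: y = x tanθ − g x² (1 + tan²θ)/(2v₀²). With x = 9.58, y = 3.39, v₀ = 23.0, g = 24.5:
2.125 tan²θ − 9.58 tanθ + (5.515) = 0.
tanθ = [9.58 ± √(9.58² − 4 × 2.125 × (5.515))] / (2 × 2.125) = (9.58 ± 6.700) / 4.251, giving tanθ = 0.6775 or 3.830.
θ = 34.12° or 75.37°; the smaller is 34.12°.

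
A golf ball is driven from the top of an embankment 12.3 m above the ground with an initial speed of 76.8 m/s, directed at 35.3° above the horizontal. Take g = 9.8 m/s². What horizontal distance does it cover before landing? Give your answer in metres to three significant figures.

Horizontal component vₓ = 76.80 cos 35.3° = 62.68 m/s; vertical v_y0 = 76.80 sin 35.3° = 44.38 m/s.
The projectile lands when y = 12.3 + (44.38) t − ½·9.80·t² = 0. Positive root: t = (44.38 + √(44.38² + 2·9.80·12.3)) / 9.80 = (44.38 + 47.02) / 9.80 = 9.326 s.
Horizontal distance: R = vₓ t = 62.68 × 9.326 = 584.6 m.

585 m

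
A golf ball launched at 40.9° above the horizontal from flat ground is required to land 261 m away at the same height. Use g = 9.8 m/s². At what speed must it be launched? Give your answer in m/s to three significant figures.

50.8 m/s

From R = (v₀² / g) sin 2θ: v₀ = √(gR / sin 2θ).
v₀ = √(9.80 × 261 / sin 81.80°) = √(2558 / 0.9898) = √2584.2 = 50.84 m/s.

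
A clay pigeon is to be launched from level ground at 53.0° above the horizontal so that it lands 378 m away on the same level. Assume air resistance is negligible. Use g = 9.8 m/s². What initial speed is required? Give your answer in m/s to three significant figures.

62.1 m/s

From R = (v₀² / g) sin 2θ: v₀ = √(gR / sin 2θ).
v₀ = √(9.80 × 378 / sin 106.0°) = √(3704 / 0.9613) = √3853.7 = 62.08 m/s.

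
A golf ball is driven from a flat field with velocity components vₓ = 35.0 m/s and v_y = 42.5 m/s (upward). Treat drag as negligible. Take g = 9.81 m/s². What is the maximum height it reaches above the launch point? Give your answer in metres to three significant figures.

Maximum height: H = v_y0² / (2g) = 42.50² / (2 × 9.81) = 92.06 m.

92.1 m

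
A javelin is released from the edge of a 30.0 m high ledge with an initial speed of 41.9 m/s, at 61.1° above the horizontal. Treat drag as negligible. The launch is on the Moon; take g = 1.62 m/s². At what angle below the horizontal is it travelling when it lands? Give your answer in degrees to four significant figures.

61.94°

vₓ = 41.90 cos 61.1° = 20.25 m/s; v_y0 = 41.90 sin 61.1° = 36.68 m/s.
With up positive and y = 0 at the ground: y(t) = 30.0 + (36.68) t − 0.8100 t². Setting y = 0 and taking the positive root: t = [36.68 + √(36.68² + 2·1.62·30.0)] / 1.62 = (36.68 + 37.98) / 1.62 = 46.09 s.
At impact: v_y = v_y0 − g t = −37.98 m/s; vₓ = 20.25 m/s.
Angle below horizontal: arctan(|v_y|/vₓ) = arctan(37.98/20.25) = 61.94°.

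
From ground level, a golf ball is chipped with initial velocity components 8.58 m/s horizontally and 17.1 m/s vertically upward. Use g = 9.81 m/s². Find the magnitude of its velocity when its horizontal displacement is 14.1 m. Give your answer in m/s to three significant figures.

At x = 14.1 m, t = x/vₓ = 14.1/8.580 = 1.643 s.
Vertical velocity there: v_y = v_y0 − g t = 17.10 − 9.81 × 1.643 = 0.9787 m/s.
Speed: √(vₓ² + v_y²) = √(8.580² + 0.9787²) = 8.636 m/s.

8.64 m/s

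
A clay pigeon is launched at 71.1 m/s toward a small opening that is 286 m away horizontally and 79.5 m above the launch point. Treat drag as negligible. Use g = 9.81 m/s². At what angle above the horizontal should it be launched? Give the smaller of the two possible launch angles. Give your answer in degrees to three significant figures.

34.5°

Trajectory: y = x tanθ − g x² (1 + tan²θ)/(2v₀²). With x = 286, y = 79.5, v₀ = 71.1, g = 9.81:
79.37 tan²θ − 286 tanθ + (158.9) = 0.
tanθ = [286 ± √(286² − 4 × 79.37 × (158.9))] / (2 × 79.37) = (286 ± 177.1) / 158.7, giving tanθ = 0.6861 or 2.917.
θ = 34.45° or 71.08°; the smaller is 34.45°.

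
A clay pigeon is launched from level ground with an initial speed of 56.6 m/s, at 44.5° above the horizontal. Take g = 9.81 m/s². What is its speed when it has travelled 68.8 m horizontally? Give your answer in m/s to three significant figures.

46.4 m/s

Horizontal component vₓ = 56.60 cos 44.5° = 40.37 m/s; vertical v_y0 = 56.60 sin 44.5° = 39.67 m/s.
At x = 68.8 m, t = x/vₓ = 68.8/40.37 = 1.704 s.
Vertical velocity there: v_y = v_y0 − g t = 39.67 − 9.81 × 1.704 = 22.95 m/s.
Speed: √(vₓ² + v_y²) = √(40.37² + 22.95²) = 46.44 m/s.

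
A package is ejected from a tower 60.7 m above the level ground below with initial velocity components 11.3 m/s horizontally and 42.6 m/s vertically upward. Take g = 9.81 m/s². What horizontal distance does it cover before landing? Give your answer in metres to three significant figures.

112 m

The projectile lands when y = 60.7 + (42.60) t − ½·9.81·t² = 0. Positive root: t = (42.60 + √(42.60² + 2·9.81·60.7)) / 9.81 = (42.60 + 54.82) / 9.81 = 9.931 s.
Horizontal distance: R = vₓ t = 11.30 × 9.931 = 112.2 m.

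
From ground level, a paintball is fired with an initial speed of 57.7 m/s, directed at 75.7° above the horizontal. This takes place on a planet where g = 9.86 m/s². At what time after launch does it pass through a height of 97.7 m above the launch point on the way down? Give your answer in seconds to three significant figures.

Resolve: vₓ = 57.70 cos 75.7° = 14.25 m/s and v_y0 = 57.70 sin 75.7° = 55.91 m/s.
Set y = v_y0 t − ½ g t² = 97.7: 4.930 t² − 55.91 t + 97.7 = 0.
Quadratic formula: t = (55.91 ± √1199.5) / 9.86 = (55.91 ± 34.63) / 9.86 → t = 2.158 s or 9.183 s.
The descending-branch root is 9.183 s.

9.18 s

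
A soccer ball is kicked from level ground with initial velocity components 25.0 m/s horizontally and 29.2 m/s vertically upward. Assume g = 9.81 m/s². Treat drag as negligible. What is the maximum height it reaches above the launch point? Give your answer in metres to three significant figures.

At the apex v_y = 0, so H = v_y0²/(2g) = 29.20²/19.62 = 43.46 m.

43.5 m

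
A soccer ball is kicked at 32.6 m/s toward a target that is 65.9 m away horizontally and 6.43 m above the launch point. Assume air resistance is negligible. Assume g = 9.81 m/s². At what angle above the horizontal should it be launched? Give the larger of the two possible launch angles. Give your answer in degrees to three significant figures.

Trajectory: y = x tanθ − g x² (1 + tan²θ)/(2v₀²). With x = 65.9, y = 6.43, v₀ = 32.6, g = 9.81:
20.04 tan²θ − 65.9 tanθ + (26.47) = 0.
tanθ = [65.9 ± √(65.9² − 4 × 20.04 × (26.47))] / (2 × 20.04) = (65.9 ± 47.12) / 40.09, giving tanθ = 0.4685 or 2.819.
θ = 25.10° or 70.47°; the larger is 70.47°.

70.5°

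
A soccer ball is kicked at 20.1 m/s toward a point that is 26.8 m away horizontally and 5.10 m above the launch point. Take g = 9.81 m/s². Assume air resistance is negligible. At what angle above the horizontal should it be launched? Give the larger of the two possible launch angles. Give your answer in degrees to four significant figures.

Trajectory: y = x tanθ − g x² (1 + tan²θ)/(2v₀²). With x = 26.8, y = 5.10, v₀ = 20.1, g = 9.81:
8.720 tan²θ − 26.8 tanθ + (13.82) = 0.
tanθ = [26.8 ± √(26.8² − 4 × 8.720 × (13.82))] / (2 × 8.720) = (26.8 ± 15.37) / 17.44, giving tanθ = 0.6555 or 2.418.
θ = 33.24° or 67.53°; the larger is 67.53°.

67.53°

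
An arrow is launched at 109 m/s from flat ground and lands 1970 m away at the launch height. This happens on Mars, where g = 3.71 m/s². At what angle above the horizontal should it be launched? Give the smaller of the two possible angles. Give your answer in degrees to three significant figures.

Level-ground range R = v₀² sin(2θ)/g ⇒ sin(2θ) = gR/v₀² = 3.71 × 1970 / 109² = 0.6152.
2θ = 37.96° or 180° − 37.96° = 142.0°, so θ = 18.98° or 71.02°.
The smaller angle is 18.98°.

19.0°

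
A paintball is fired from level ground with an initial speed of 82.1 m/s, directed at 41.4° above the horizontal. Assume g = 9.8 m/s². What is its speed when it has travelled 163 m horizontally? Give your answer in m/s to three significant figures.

67.8 m/s

vₓ = 82.10 cos 41.4° = 61.58 m/s; v_y0 = 82.10 sin 41.4° = 54.29 m/s.
Time to reach x = 163 m: t = x/vₓ = 163/61.58 = 2.647 s.
Vertical velocity there: v_y = v_y0 − g t = 54.29 − 9.80 × 2.647 = 28.36 m/s.
Speed: √(vₓ² + v_y²) = √(61.58² + 28.36²) = 67.80 m/s.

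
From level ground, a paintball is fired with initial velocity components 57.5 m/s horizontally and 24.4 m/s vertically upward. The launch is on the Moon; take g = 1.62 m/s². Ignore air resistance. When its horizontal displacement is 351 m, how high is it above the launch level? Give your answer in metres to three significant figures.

Time to reach x = 351 m: t = x/vₓ = 351/57.50 = 6.104 s.
Height: y = v_y0 t − ½ g t² = 24.40 × 6.104 − 0.8100 × 6.104² = 148.9 − 30.18 = 118.8 m.

119 m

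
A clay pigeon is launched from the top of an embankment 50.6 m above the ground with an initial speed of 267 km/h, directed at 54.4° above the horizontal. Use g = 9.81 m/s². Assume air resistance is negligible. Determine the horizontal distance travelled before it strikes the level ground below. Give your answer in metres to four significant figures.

Convert: 267 km/h = 267/3.6 = 74.17 m/s.
Resolve: vₓ = 74.17 cos 54.4° = 43.17 m/s and v_y0 = 74.17 sin 54.4° = 60.30 m/s.
Vertical motion (up positive, ground at y = 0): 4.905 t² − (60.30) t − 50.6 = 0, so t = (60.30 + √(60.30² + 2·9.81·50.6)) / 9.81 = (60.30 + 68.04) / 9.81 = 13.08 s.
Horizontal distance: R = vₓ t = 43.17 × 13.08 = 564.9 m.

564.9 m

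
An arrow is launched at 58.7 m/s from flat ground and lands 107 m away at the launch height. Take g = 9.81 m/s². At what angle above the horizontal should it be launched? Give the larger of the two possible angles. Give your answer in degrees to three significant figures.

Level-ground range R = v₀² sin(2θ)/g ⇒ sin(2θ) = gR/v₀² = 9.81 × 107 / 58.7² = 0.3046.
2θ = 17.74° or 180° − 17.74° = 162.3°, so θ = 8.868° or 81.13°.
The larger angle is 81.13°.

81.1°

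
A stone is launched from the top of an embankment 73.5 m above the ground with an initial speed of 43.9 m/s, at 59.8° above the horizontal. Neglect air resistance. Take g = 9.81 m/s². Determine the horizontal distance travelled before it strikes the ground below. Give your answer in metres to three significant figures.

206 m

Horizontal component vₓ = 43.90 cos 59.8° = 22.08 m/s; vertical v_y0 = 43.90 sin 59.8° = 37.94 m/s.
Vertical motion (up positive, ground at y = 0): 4.905 t² − (37.94) t − 73.5 = 0, so t = (37.94 + √(37.94² + 2·9.81·73.5)) / 9.81 = (37.94 + 53.68) / 9.81 = 9.340 s.
Horizontal distance: R = vₓ t = 22.08 × 9.340 = 206.2 m.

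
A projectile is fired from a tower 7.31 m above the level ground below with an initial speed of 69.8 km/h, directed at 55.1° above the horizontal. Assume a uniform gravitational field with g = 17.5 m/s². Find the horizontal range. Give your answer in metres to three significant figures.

24.4 m

Convert: 69.8 km/h = 69.8/3.6 = 19.39 m/s.
vₓ = 19.39 cos 55.1° = 11.09 m/s; v_y0 = 19.39 sin 55.1° = 15.90 m/s.
With up positive and y = 0 at the ground: y(t) = 7.31 + (15.90) t − 8.750 t². Setting y = 0 and taking the positive root: t = [15.90 + √(15.90² + 2·17.5·7.31)] / 17.5 = (15.90 + 22.55) / 17.5 = 2.198 s.
Horizontal distance: R = vₓ t = 11.09 × 2.198 = 24.38 m.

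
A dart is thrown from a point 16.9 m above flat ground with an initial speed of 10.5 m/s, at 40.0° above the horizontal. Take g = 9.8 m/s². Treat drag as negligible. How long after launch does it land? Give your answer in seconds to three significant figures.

2.67 s

vₓ = 10.50 cos 40.0° = 8.043 m/s; v_y0 = 10.50 sin 40.0° = 6.749 m/s.
With up positive and y = 0 at the ground: y(t) = 16.9 + (6.749) t − 4.900 t². Setting y = 0 and taking the positive root: t = [6.749 + √(6.749² + 2·9.80·16.9)] / 9.80 = (6.749 + 19.41) / 9.80 = 2.669 s.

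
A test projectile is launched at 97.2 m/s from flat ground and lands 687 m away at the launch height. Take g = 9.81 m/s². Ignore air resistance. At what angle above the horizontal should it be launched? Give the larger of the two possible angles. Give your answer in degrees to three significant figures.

67.2°

R = v₀² sin 2θ / g gives sin 2θ = gR/v₀² = 9.81·687/97.2² = 0.7133.
2θ = 45.51° or 180° − 45.51° = 134.5°, so θ = 22.75° or 67.25°.
The larger angle is 67.25°.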